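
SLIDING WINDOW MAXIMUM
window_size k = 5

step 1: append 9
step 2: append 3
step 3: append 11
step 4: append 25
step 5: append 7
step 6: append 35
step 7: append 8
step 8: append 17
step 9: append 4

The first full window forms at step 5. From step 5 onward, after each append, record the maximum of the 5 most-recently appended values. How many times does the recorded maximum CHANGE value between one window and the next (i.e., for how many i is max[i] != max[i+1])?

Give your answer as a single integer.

Answer: 1

Derivation:
step 1: append 9 -> window=[9] (not full yet)
step 2: append 3 -> window=[9, 3] (not full yet)
step 3: append 11 -> window=[9, 3, 11] (not full yet)
step 4: append 25 -> window=[9, 3, 11, 25] (not full yet)
step 5: append 7 -> window=[9, 3, 11, 25, 7] -> max=25
step 6: append 35 -> window=[3, 11, 25, 7, 35] -> max=35
step 7: append 8 -> window=[11, 25, 7, 35, 8] -> max=35
step 8: append 17 -> window=[25, 7, 35, 8, 17] -> max=35
step 9: append 4 -> window=[7, 35, 8, 17, 4] -> max=35
Recorded maximums: 25 35 35 35 35
Changes between consecutive maximums: 1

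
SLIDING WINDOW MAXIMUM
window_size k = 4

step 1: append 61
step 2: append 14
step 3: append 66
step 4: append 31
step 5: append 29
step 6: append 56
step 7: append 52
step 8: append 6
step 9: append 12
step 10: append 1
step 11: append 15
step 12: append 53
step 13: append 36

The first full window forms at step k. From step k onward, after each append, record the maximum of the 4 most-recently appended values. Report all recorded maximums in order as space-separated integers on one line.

Answer: 66 66 66 56 56 56 52 15 53 53

Derivation:
step 1: append 61 -> window=[61] (not full yet)
step 2: append 14 -> window=[61, 14] (not full yet)
step 3: append 66 -> window=[61, 14, 66] (not full yet)
step 4: append 31 -> window=[61, 14, 66, 31] -> max=66
step 5: append 29 -> window=[14, 66, 31, 29] -> max=66
step 6: append 56 -> window=[66, 31, 29, 56] -> max=66
step 7: append 52 -> window=[31, 29, 56, 52] -> max=56
step 8: append 6 -> window=[29, 56, 52, 6] -> max=56
step 9: append 12 -> window=[56, 52, 6, 12] -> max=56
step 10: append 1 -> window=[52, 6, 12, 1] -> max=52
step 11: append 15 -> window=[6, 12, 1, 15] -> max=15
step 12: append 53 -> window=[12, 1, 15, 53] -> max=53
step 13: append 36 -> window=[1, 15, 53, 36] -> max=53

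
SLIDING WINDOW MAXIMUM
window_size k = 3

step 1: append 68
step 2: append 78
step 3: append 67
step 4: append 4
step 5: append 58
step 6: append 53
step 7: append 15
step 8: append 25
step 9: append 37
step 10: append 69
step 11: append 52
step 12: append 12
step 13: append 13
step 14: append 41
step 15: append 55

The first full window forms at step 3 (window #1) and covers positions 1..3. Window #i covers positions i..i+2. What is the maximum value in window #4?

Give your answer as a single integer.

step 1: append 68 -> window=[68] (not full yet)
step 2: append 78 -> window=[68, 78] (not full yet)
step 3: append 67 -> window=[68, 78, 67] -> max=78
step 4: append 4 -> window=[78, 67, 4] -> max=78
step 5: append 58 -> window=[67, 4, 58] -> max=67
step 6: append 53 -> window=[4, 58, 53] -> max=58
Window #4 max = 58

Answer: 58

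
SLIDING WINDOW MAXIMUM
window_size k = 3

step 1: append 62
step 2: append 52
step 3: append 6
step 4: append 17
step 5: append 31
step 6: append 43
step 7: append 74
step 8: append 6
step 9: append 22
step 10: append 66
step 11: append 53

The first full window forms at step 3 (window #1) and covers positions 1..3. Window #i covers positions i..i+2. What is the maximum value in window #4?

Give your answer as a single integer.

Answer: 43

Derivation:
step 1: append 62 -> window=[62] (not full yet)
step 2: append 52 -> window=[62, 52] (not full yet)
step 3: append 6 -> window=[62, 52, 6] -> max=62
step 4: append 17 -> window=[52, 6, 17] -> max=52
step 5: append 31 -> window=[6, 17, 31] -> max=31
step 6: append 43 -> window=[17, 31, 43] -> max=43
Window #4 max = 43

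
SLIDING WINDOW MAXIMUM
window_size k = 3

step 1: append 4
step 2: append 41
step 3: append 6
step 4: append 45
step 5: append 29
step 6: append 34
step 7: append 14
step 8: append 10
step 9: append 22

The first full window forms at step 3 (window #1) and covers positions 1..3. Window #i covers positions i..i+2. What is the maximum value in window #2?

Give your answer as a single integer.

step 1: append 4 -> window=[4] (not full yet)
step 2: append 41 -> window=[4, 41] (not full yet)
step 3: append 6 -> window=[4, 41, 6] -> max=41
step 4: append 45 -> window=[41, 6, 45] -> max=45
Window #2 max = 45

Answer: 45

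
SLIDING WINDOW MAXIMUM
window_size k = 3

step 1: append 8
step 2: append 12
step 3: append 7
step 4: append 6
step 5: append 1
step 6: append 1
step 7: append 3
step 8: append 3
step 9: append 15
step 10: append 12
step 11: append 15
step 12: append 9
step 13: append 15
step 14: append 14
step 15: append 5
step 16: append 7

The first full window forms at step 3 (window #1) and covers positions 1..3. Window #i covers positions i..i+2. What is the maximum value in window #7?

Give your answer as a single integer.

Answer: 15

Derivation:
step 1: append 8 -> window=[8] (not full yet)
step 2: append 12 -> window=[8, 12] (not full yet)
step 3: append 7 -> window=[8, 12, 7] -> max=12
step 4: append 6 -> window=[12, 7, 6] -> max=12
step 5: append 1 -> window=[7, 6, 1] -> max=7
step 6: append 1 -> window=[6, 1, 1] -> max=6
step 7: append 3 -> window=[1, 1, 3] -> max=3
step 8: append 3 -> window=[1, 3, 3] -> max=3
step 9: append 15 -> window=[3, 3, 15] -> max=15
Window #7 max = 15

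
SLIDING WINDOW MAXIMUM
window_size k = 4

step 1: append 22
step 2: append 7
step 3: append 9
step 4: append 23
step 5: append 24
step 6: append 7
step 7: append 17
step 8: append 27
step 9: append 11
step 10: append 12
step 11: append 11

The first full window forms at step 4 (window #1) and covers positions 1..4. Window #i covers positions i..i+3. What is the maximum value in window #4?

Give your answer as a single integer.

step 1: append 22 -> window=[22] (not full yet)
step 2: append 7 -> window=[22, 7] (not full yet)
step 3: append 9 -> window=[22, 7, 9] (not full yet)
step 4: append 23 -> window=[22, 7, 9, 23] -> max=23
step 5: append 24 -> window=[7, 9, 23, 24] -> max=24
step 6: append 7 -> window=[9, 23, 24, 7] -> max=24
step 7: append 17 -> window=[23, 24, 7, 17] -> max=24
Window #4 max = 24

Answer: 24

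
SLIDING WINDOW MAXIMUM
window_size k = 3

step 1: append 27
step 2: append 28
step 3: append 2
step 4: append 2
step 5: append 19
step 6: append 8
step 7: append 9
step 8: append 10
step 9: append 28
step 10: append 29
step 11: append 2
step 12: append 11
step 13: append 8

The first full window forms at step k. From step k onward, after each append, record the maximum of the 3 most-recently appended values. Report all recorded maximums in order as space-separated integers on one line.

step 1: append 27 -> window=[27] (not full yet)
step 2: append 28 -> window=[27, 28] (not full yet)
step 3: append 2 -> window=[27, 28, 2] -> max=28
step 4: append 2 -> window=[28, 2, 2] -> max=28
step 5: append 19 -> window=[2, 2, 19] -> max=19
step 6: append 8 -> window=[2, 19, 8] -> max=19
step 7: append 9 -> window=[19, 8, 9] -> max=19
step 8: append 10 -> window=[8, 9, 10] -> max=10
step 9: append 28 -> window=[9, 10, 28] -> max=28
step 10: append 29 -> window=[10, 28, 29] -> max=29
step 11: append 2 -> window=[28, 29, 2] -> max=29
step 12: append 11 -> window=[29, 2, 11] -> max=29
step 13: append 8 -> window=[2, 11, 8] -> max=11

Answer: 28 28 19 19 19 10 28 29 29 29 11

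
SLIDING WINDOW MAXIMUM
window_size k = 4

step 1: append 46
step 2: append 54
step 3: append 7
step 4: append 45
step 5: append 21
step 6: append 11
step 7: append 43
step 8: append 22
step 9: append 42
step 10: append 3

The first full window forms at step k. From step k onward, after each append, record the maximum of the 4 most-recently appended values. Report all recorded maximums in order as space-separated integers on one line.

step 1: append 46 -> window=[46] (not full yet)
step 2: append 54 -> window=[46, 54] (not full yet)
step 3: append 7 -> window=[46, 54, 7] (not full yet)
step 4: append 45 -> window=[46, 54, 7, 45] -> max=54
step 5: append 21 -> window=[54, 7, 45, 21] -> max=54
step 6: append 11 -> window=[7, 45, 21, 11] -> max=45
step 7: append 43 -> window=[45, 21, 11, 43] -> max=45
step 8: append 22 -> window=[21, 11, 43, 22] -> max=43
step 9: append 42 -> window=[11, 43, 22, 42] -> max=43
step 10: append 3 -> window=[43, 22, 42, 3] -> max=43

Answer: 54 54 45 45 43 43 43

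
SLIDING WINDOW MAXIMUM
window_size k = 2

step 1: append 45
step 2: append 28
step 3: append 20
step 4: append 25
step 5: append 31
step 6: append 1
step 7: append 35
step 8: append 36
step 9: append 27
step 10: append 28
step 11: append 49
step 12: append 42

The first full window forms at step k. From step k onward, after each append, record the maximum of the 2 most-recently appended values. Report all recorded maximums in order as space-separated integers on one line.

step 1: append 45 -> window=[45] (not full yet)
step 2: append 28 -> window=[45, 28] -> max=45
step 3: append 20 -> window=[28, 20] -> max=28
step 4: append 25 -> window=[20, 25] -> max=25
step 5: append 31 -> window=[25, 31] -> max=31
step 6: append 1 -> window=[31, 1] -> max=31
step 7: append 35 -> window=[1, 35] -> max=35
step 8: append 36 -> window=[35, 36] -> max=36
step 9: append 27 -> window=[36, 27] -> max=36
step 10: append 28 -> window=[27, 28] -> max=28
step 11: append 49 -> window=[28, 49] -> max=49
step 12: append 42 -> window=[49, 42] -> max=49

Answer: 45 28 25 31 31 35 36 36 28 49 49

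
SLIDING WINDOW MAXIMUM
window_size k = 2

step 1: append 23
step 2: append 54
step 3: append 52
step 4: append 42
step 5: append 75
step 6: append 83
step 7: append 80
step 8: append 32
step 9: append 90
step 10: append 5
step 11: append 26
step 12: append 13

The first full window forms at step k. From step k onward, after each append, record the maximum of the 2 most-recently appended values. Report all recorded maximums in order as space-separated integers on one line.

step 1: append 23 -> window=[23] (not full yet)
step 2: append 54 -> window=[23, 54] -> max=54
step 3: append 52 -> window=[54, 52] -> max=54
step 4: append 42 -> window=[52, 42] -> max=52
step 5: append 75 -> window=[42, 75] -> max=75
step 6: append 83 -> window=[75, 83] -> max=83
step 7: append 80 -> window=[83, 80] -> max=83
step 8: append 32 -> window=[80, 32] -> max=80
step 9: append 90 -> window=[32, 90] -> max=90
step 10: append 5 -> window=[90, 5] -> max=90
step 11: append 26 -> window=[5, 26] -> max=26
step 12: append 13 -> window=[26, 13] -> max=26

Answer: 54 54 52 75 83 83 80 90 90 26 26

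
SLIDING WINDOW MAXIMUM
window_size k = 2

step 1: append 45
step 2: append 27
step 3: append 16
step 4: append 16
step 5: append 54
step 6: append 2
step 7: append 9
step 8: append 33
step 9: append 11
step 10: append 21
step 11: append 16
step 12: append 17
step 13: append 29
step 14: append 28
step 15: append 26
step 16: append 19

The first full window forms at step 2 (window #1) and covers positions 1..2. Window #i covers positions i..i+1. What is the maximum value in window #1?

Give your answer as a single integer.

Answer: 45

Derivation:
step 1: append 45 -> window=[45] (not full yet)
step 2: append 27 -> window=[45, 27] -> max=45
Window #1 max = 45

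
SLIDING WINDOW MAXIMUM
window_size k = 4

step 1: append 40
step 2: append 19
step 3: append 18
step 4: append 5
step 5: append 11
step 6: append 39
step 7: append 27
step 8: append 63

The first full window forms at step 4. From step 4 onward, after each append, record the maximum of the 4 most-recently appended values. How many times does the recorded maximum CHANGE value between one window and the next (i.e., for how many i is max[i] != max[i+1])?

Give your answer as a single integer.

step 1: append 40 -> window=[40] (not full yet)
step 2: append 19 -> window=[40, 19] (not full yet)
step 3: append 18 -> window=[40, 19, 18] (not full yet)
step 4: append 5 -> window=[40, 19, 18, 5] -> max=40
step 5: append 11 -> window=[19, 18, 5, 11] -> max=19
step 6: append 39 -> window=[18, 5, 11, 39] -> max=39
step 7: append 27 -> window=[5, 11, 39, 27] -> max=39
step 8: append 63 -> window=[11, 39, 27, 63] -> max=63
Recorded maximums: 40 19 39 39 63
Changes between consecutive maximums: 3

Answer: 3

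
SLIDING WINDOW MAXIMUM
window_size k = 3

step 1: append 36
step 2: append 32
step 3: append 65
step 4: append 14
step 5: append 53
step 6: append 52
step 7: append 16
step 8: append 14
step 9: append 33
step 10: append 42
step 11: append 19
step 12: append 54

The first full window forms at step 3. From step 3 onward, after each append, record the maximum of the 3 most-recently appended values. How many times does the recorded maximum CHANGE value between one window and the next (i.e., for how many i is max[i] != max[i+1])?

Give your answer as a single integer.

step 1: append 36 -> window=[36] (not full yet)
step 2: append 32 -> window=[36, 32] (not full yet)
step 3: append 65 -> window=[36, 32, 65] -> max=65
step 4: append 14 -> window=[32, 65, 14] -> max=65
step 5: append 53 -> window=[65, 14, 53] -> max=65
step 6: append 52 -> window=[14, 53, 52] -> max=53
step 7: append 16 -> window=[53, 52, 16] -> max=53
step 8: append 14 -> window=[52, 16, 14] -> max=52
step 9: append 33 -> window=[16, 14, 33] -> max=33
step 10: append 42 -> window=[14, 33, 42] -> max=42
step 11: append 19 -> window=[33, 42, 19] -> max=42
step 12: append 54 -> window=[42, 19, 54] -> max=54
Recorded maximums: 65 65 65 53 53 52 33 42 42 54
Changes between consecutive maximums: 5

Answer: 5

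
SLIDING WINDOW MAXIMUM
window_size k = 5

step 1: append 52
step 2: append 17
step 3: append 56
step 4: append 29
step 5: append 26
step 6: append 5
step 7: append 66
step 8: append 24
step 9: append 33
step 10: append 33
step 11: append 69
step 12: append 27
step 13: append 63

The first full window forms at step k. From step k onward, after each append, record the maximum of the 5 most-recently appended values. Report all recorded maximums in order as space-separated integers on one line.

Answer: 56 56 66 66 66 66 69 69 69

Derivation:
step 1: append 52 -> window=[52] (not full yet)
step 2: append 17 -> window=[52, 17] (not full yet)
step 3: append 56 -> window=[52, 17, 56] (not full yet)
step 4: append 29 -> window=[52, 17, 56, 29] (not full yet)
step 5: append 26 -> window=[52, 17, 56, 29, 26] -> max=56
step 6: append 5 -> window=[17, 56, 29, 26, 5] -> max=56
step 7: append 66 -> window=[56, 29, 26, 5, 66] -> max=66
step 8: append 24 -> window=[29, 26, 5, 66, 24] -> max=66
step 9: append 33 -> window=[26, 5, 66, 24, 33] -> max=66
step 10: append 33 -> window=[5, 66, 24, 33, 33] -> max=66
step 11: append 69 -> window=[66, 24, 33, 33, 69] -> max=69
step 12: append 27 -> window=[24, 33, 33, 69, 27] -> max=69
step 13: append 63 -> window=[33, 33, 69, 27, 63] -> max=69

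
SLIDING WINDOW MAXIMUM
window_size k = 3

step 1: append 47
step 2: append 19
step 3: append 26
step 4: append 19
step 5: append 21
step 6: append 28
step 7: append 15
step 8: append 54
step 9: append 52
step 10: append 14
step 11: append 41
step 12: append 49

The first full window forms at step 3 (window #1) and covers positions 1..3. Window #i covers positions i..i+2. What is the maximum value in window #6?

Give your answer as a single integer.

step 1: append 47 -> window=[47] (not full yet)
step 2: append 19 -> window=[47, 19] (not full yet)
step 3: append 26 -> window=[47, 19, 26] -> max=47
step 4: append 19 -> window=[19, 26, 19] -> max=26
step 5: append 21 -> window=[26, 19, 21] -> max=26
step 6: append 28 -> window=[19, 21, 28] -> max=28
step 7: append 15 -> window=[21, 28, 15] -> max=28
step 8: append 54 -> window=[28, 15, 54] -> max=54
Window #6 max = 54

Answer: 54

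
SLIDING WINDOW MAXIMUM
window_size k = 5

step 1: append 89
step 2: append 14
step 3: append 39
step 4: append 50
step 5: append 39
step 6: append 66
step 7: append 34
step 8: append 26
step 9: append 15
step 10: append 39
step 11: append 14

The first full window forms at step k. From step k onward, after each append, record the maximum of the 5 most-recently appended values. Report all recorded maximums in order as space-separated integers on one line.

step 1: append 89 -> window=[89] (not full yet)
step 2: append 14 -> window=[89, 14] (not full yet)
step 3: append 39 -> window=[89, 14, 39] (not full yet)
step 4: append 50 -> window=[89, 14, 39, 50] (not full yet)
step 5: append 39 -> window=[89, 14, 39, 50, 39] -> max=89
step 6: append 66 -> window=[14, 39, 50, 39, 66] -> max=66
step 7: append 34 -> window=[39, 50, 39, 66, 34] -> max=66
step 8: append 26 -> window=[50, 39, 66, 34, 26] -> max=66
step 9: append 15 -> window=[39, 66, 34, 26, 15] -> max=66
step 10: append 39 -> window=[66, 34, 26, 15, 39] -> max=66
step 11: append 14 -> window=[34, 26, 15, 39, 14] -> max=39

Answer: 89 66 66 66 66 66 39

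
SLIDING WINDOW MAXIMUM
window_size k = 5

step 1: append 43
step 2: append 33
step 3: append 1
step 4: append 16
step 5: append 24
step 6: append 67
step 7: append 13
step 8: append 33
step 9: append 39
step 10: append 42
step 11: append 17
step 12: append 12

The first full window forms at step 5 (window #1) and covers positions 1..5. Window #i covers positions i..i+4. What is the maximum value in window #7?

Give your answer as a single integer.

Answer: 42

Derivation:
step 1: append 43 -> window=[43] (not full yet)
step 2: append 33 -> window=[43, 33] (not full yet)
step 3: append 1 -> window=[43, 33, 1] (not full yet)
step 4: append 16 -> window=[43, 33, 1, 16] (not full yet)
step 5: append 24 -> window=[43, 33, 1, 16, 24] -> max=43
step 6: append 67 -> window=[33, 1, 16, 24, 67] -> max=67
step 7: append 13 -> window=[1, 16, 24, 67, 13] -> max=67
step 8: append 33 -> window=[16, 24, 67, 13, 33] -> max=67
step 9: append 39 -> window=[24, 67, 13, 33, 39] -> max=67
step 10: append 42 -> window=[67, 13, 33, 39, 42] -> max=67
step 11: append 17 -> window=[13, 33, 39, 42, 17] -> max=42
Window #7 max = 42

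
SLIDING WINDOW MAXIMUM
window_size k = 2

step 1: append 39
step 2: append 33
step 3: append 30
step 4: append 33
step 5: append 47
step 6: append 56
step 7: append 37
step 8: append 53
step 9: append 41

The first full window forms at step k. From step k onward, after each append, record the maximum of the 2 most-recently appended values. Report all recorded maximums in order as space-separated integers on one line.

step 1: append 39 -> window=[39] (not full yet)
step 2: append 33 -> window=[39, 33] -> max=39
step 3: append 30 -> window=[33, 30] -> max=33
step 4: append 33 -> window=[30, 33] -> max=33
step 5: append 47 -> window=[33, 47] -> max=47
step 6: append 56 -> window=[47, 56] -> max=56
step 7: append 37 -> window=[56, 37] -> max=56
step 8: append 53 -> window=[37, 53] -> max=53
step 9: append 41 -> window=[53, 41] -> max=53

Answer: 39 33 33 47 56 56 53 53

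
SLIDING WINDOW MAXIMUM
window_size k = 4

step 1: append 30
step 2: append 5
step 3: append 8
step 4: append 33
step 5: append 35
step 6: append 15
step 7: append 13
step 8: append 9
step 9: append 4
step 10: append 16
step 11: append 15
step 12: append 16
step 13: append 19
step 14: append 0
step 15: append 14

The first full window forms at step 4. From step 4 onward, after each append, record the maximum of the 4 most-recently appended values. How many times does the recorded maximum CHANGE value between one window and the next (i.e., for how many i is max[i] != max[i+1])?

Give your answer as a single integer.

step 1: append 30 -> window=[30] (not full yet)
step 2: append 5 -> window=[30, 5] (not full yet)
step 3: append 8 -> window=[30, 5, 8] (not full yet)
step 4: append 33 -> window=[30, 5, 8, 33] -> max=33
step 5: append 35 -> window=[5, 8, 33, 35] -> max=35
step 6: append 15 -> window=[8, 33, 35, 15] -> max=35
step 7: append 13 -> window=[33, 35, 15, 13] -> max=35
step 8: append 9 -> window=[35, 15, 13, 9] -> max=35
step 9: append 4 -> window=[15, 13, 9, 4] -> max=15
step 10: append 16 -> window=[13, 9, 4, 16] -> max=16
step 11: append 15 -> window=[9, 4, 16, 15] -> max=16
step 12: append 16 -> window=[4, 16, 15, 16] -> max=16
step 13: append 19 -> window=[16, 15, 16, 19] -> max=19
step 14: append 0 -> window=[15, 16, 19, 0] -> max=19
step 15: append 14 -> window=[16, 19, 0, 14] -> max=19
Recorded maximums: 33 35 35 35 35 15 16 16 16 19 19 19
Changes between consecutive maximums: 4

Answer: 4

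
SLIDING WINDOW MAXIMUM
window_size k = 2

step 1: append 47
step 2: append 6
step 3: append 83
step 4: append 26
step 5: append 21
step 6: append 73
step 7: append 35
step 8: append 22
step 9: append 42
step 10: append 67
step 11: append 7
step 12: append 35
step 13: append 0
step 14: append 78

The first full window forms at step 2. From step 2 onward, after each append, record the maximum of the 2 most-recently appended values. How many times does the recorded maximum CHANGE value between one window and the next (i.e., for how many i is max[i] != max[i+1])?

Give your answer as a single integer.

step 1: append 47 -> window=[47] (not full yet)
step 2: append 6 -> window=[47, 6] -> max=47
step 3: append 83 -> window=[6, 83] -> max=83
step 4: append 26 -> window=[83, 26] -> max=83
step 5: append 21 -> window=[26, 21] -> max=26
step 6: append 73 -> window=[21, 73] -> max=73
step 7: append 35 -> window=[73, 35] -> max=73
step 8: append 22 -> window=[35, 22] -> max=35
step 9: append 42 -> window=[22, 42] -> max=42
step 10: append 67 -> window=[42, 67] -> max=67
step 11: append 7 -> window=[67, 7] -> max=67
step 12: append 35 -> window=[7, 35] -> max=35
step 13: append 0 -> window=[35, 0] -> max=35
step 14: append 78 -> window=[0, 78] -> max=78
Recorded maximums: 47 83 83 26 73 73 35 42 67 67 35 35 78
Changes between consecutive maximums: 8

Answer: 8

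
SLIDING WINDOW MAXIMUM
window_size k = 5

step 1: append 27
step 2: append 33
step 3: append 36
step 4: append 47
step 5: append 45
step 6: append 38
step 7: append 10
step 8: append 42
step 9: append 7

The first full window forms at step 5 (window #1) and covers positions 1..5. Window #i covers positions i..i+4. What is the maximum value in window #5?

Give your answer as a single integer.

Answer: 45

Derivation:
step 1: append 27 -> window=[27] (not full yet)
step 2: append 33 -> window=[27, 33] (not full yet)
step 3: append 36 -> window=[27, 33, 36] (not full yet)
step 4: append 47 -> window=[27, 33, 36, 47] (not full yet)
step 5: append 45 -> window=[27, 33, 36, 47, 45] -> max=47
step 6: append 38 -> window=[33, 36, 47, 45, 38] -> max=47
step 7: append 10 -> window=[36, 47, 45, 38, 10] -> max=47
step 8: append 42 -> window=[47, 45, 38, 10, 42] -> max=47
step 9: append 7 -> window=[45, 38, 10, 42, 7] -> max=45
Window #5 max = 45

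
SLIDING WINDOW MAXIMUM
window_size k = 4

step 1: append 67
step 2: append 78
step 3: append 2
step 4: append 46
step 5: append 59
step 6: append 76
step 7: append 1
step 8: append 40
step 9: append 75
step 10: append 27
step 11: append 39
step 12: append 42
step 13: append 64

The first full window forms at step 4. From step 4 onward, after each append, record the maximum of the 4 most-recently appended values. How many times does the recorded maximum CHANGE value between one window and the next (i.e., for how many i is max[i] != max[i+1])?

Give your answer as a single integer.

step 1: append 67 -> window=[67] (not full yet)
step 2: append 78 -> window=[67, 78] (not full yet)
step 3: append 2 -> window=[67, 78, 2] (not full yet)
step 4: append 46 -> window=[67, 78, 2, 46] -> max=78
step 5: append 59 -> window=[78, 2, 46, 59] -> max=78
step 6: append 76 -> window=[2, 46, 59, 76] -> max=76
step 7: append 1 -> window=[46, 59, 76, 1] -> max=76
step 8: append 40 -> window=[59, 76, 1, 40] -> max=76
step 9: append 75 -> window=[76, 1, 40, 75] -> max=76
step 10: append 27 -> window=[1, 40, 75, 27] -> max=75
step 11: append 39 -> window=[40, 75, 27, 39] -> max=75
step 12: append 42 -> window=[75, 27, 39, 42] -> max=75
step 13: append 64 -> window=[27, 39, 42, 64] -> max=64
Recorded maximums: 78 78 76 76 76 76 75 75 75 64
Changes between consecutive maximums: 3

Answer: 3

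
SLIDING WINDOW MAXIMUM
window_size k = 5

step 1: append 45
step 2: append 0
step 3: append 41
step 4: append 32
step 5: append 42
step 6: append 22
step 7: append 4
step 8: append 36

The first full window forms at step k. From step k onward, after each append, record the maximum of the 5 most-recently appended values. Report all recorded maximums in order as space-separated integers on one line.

Answer: 45 42 42 42

Derivation:
step 1: append 45 -> window=[45] (not full yet)
step 2: append 0 -> window=[45, 0] (not full yet)
step 3: append 41 -> window=[45, 0, 41] (not full yet)
step 4: append 32 -> window=[45, 0, 41, 32] (not full yet)
step 5: append 42 -> window=[45, 0, 41, 32, 42] -> max=45
step 6: append 22 -> window=[0, 41, 32, 42, 22] -> max=42
step 7: append 4 -> window=[41, 32, 42, 22, 4] -> max=42
step 8: append 36 -> window=[32, 42, 22, 4, 36] -> max=42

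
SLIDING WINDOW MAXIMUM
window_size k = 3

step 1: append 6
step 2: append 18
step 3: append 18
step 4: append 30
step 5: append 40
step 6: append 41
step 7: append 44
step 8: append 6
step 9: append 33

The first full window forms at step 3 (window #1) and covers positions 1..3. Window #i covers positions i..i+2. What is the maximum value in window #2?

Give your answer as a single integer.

Answer: 30

Derivation:
step 1: append 6 -> window=[6] (not full yet)
step 2: append 18 -> window=[6, 18] (not full yet)
step 3: append 18 -> window=[6, 18, 18] -> max=18
step 4: append 30 -> window=[18, 18, 30] -> max=30
Window #2 max = 30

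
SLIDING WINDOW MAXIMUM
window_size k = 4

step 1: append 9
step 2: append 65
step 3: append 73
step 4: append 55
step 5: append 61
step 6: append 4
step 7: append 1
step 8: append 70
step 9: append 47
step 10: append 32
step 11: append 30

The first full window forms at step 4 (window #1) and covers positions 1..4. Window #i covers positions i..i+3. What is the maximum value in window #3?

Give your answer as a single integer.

Answer: 73

Derivation:
step 1: append 9 -> window=[9] (not full yet)
step 2: append 65 -> window=[9, 65] (not full yet)
step 3: append 73 -> window=[9, 65, 73] (not full yet)
step 4: append 55 -> window=[9, 65, 73, 55] -> max=73
step 5: append 61 -> window=[65, 73, 55, 61] -> max=73
step 6: append 4 -> window=[73, 55, 61, 4] -> max=73
Window #3 max = 73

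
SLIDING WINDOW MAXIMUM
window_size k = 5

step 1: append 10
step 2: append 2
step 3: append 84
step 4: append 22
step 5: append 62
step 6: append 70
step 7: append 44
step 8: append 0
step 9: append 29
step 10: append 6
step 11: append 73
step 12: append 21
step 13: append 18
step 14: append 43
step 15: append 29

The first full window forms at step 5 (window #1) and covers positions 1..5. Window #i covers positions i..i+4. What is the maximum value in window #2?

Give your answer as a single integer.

step 1: append 10 -> window=[10] (not full yet)
step 2: append 2 -> window=[10, 2] (not full yet)
step 3: append 84 -> window=[10, 2, 84] (not full yet)
step 4: append 22 -> window=[10, 2, 84, 22] (not full yet)
step 5: append 62 -> window=[10, 2, 84, 22, 62] -> max=84
step 6: append 70 -> window=[2, 84, 22, 62, 70] -> max=84
Window #2 max = 84

Answer: 84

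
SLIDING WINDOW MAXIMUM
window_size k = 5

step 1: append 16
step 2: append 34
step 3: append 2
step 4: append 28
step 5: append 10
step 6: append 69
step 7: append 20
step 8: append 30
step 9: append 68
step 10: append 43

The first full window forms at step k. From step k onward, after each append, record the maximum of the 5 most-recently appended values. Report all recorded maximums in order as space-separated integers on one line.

step 1: append 16 -> window=[16] (not full yet)
step 2: append 34 -> window=[16, 34] (not full yet)
step 3: append 2 -> window=[16, 34, 2] (not full yet)
step 4: append 28 -> window=[16, 34, 2, 28] (not full yet)
step 5: append 10 -> window=[16, 34, 2, 28, 10] -> max=34
step 6: append 69 -> window=[34, 2, 28, 10, 69] -> max=69
step 7: append 20 -> window=[2, 28, 10, 69, 20] -> max=69
step 8: append 30 -> window=[28, 10, 69, 20, 30] -> max=69
step 9: append 68 -> window=[10, 69, 20, 30, 68] -> max=69
step 10: append 43 -> window=[69, 20, 30, 68, 43] -> max=69

Answer: 34 69 69 69 69 69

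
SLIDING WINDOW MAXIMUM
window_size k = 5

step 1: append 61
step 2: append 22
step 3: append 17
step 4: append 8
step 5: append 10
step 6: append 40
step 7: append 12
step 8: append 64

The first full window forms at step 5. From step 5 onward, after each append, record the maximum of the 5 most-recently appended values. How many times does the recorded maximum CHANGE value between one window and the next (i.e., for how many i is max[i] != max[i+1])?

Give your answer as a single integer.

step 1: append 61 -> window=[61] (not full yet)
step 2: append 22 -> window=[61, 22] (not full yet)
step 3: append 17 -> window=[61, 22, 17] (not full yet)
step 4: append 8 -> window=[61, 22, 17, 8] (not full yet)
step 5: append 10 -> window=[61, 22, 17, 8, 10] -> max=61
step 6: append 40 -> window=[22, 17, 8, 10, 40] -> max=40
step 7: append 12 -> window=[17, 8, 10, 40, 12] -> max=40
step 8: append 64 -> window=[8, 10, 40, 12, 64] -> max=64
Recorded maximums: 61 40 40 64
Changes between consecutive maximums: 2

Answer: 2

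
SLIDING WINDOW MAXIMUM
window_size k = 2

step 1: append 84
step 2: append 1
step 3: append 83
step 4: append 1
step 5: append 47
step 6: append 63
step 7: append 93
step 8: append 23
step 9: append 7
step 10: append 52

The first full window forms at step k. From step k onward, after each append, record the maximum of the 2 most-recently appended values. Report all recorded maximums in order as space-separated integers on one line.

step 1: append 84 -> window=[84] (not full yet)
step 2: append 1 -> window=[84, 1] -> max=84
step 3: append 83 -> window=[1, 83] -> max=83
step 4: append 1 -> window=[83, 1] -> max=83
step 5: append 47 -> window=[1, 47] -> max=47
step 6: append 63 -> window=[47, 63] -> max=63
step 7: append 93 -> window=[63, 93] -> max=93
step 8: append 23 -> window=[93, 23] -> max=93
step 9: append 7 -> window=[23, 7] -> max=23
step 10: append 52 -> window=[7, 52] -> max=52

Answer: 84 83 83 47 63 93 93 23 52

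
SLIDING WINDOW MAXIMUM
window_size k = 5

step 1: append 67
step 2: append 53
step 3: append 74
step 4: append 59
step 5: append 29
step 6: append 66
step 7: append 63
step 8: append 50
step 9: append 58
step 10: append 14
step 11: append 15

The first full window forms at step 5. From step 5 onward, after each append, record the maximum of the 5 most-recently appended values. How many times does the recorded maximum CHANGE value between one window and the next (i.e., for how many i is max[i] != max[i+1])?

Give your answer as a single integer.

Answer: 2

Derivation:
step 1: append 67 -> window=[67] (not full yet)
step 2: append 53 -> window=[67, 53] (not full yet)
step 3: append 74 -> window=[67, 53, 74] (not full yet)
step 4: append 59 -> window=[67, 53, 74, 59] (not full yet)
step 5: append 29 -> window=[67, 53, 74, 59, 29] -> max=74
step 6: append 66 -> window=[53, 74, 59, 29, 66] -> max=74
step 7: append 63 -> window=[74, 59, 29, 66, 63] -> max=74
step 8: append 50 -> window=[59, 29, 66, 63, 50] -> max=66
step 9: append 58 -> window=[29, 66, 63, 50, 58] -> max=66
step 10: append 14 -> window=[66, 63, 50, 58, 14] -> max=66
step 11: append 15 -> window=[63, 50, 58, 14, 15] -> max=63
Recorded maximums: 74 74 74 66 66 66 63
Changes between consecutive maximums: 2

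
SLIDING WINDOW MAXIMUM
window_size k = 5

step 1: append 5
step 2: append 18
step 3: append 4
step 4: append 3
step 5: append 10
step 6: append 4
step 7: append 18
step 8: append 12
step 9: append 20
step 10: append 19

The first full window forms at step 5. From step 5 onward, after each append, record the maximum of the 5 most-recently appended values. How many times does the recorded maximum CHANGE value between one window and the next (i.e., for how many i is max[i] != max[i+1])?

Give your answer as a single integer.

step 1: append 5 -> window=[5] (not full yet)
step 2: append 18 -> window=[5, 18] (not full yet)
step 3: append 4 -> window=[5, 18, 4] (not full yet)
step 4: append 3 -> window=[5, 18, 4, 3] (not full yet)
step 5: append 10 -> window=[5, 18, 4, 3, 10] -> max=18
step 6: append 4 -> window=[18, 4, 3, 10, 4] -> max=18
step 7: append 18 -> window=[4, 3, 10, 4, 18] -> max=18
step 8: append 12 -> window=[3, 10, 4, 18, 12] -> max=18
step 9: append 20 -> window=[10, 4, 18, 12, 20] -> max=20
step 10: append 19 -> window=[4, 18, 12, 20, 19] -> max=20
Recorded maximums: 18 18 18 18 20 20
Changes between consecutive maximums: 1

Answer: 1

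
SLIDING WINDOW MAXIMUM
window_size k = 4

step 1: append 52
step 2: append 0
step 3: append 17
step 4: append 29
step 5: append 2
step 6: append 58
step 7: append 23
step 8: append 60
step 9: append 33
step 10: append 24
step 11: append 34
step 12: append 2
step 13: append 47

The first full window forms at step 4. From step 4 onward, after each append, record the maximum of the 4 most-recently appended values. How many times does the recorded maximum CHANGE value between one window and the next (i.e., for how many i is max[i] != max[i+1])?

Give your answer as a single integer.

step 1: append 52 -> window=[52] (not full yet)
step 2: append 0 -> window=[52, 0] (not full yet)
step 3: append 17 -> window=[52, 0, 17] (not full yet)
step 4: append 29 -> window=[52, 0, 17, 29] -> max=52
step 5: append 2 -> window=[0, 17, 29, 2] -> max=29
step 6: append 58 -> window=[17, 29, 2, 58] -> max=58
step 7: append 23 -> window=[29, 2, 58, 23] -> max=58
step 8: append 60 -> window=[2, 58, 23, 60] -> max=60
step 9: append 33 -> window=[58, 23, 60, 33] -> max=60
step 10: append 24 -> window=[23, 60, 33, 24] -> max=60
step 11: append 34 -> window=[60, 33, 24, 34] -> max=60
step 12: append 2 -> window=[33, 24, 34, 2] -> max=34
step 13: append 47 -> window=[24, 34, 2, 47] -> max=47
Recorded maximums: 52 29 58 58 60 60 60 60 34 47
Changes between consecutive maximums: 5

Answer: 5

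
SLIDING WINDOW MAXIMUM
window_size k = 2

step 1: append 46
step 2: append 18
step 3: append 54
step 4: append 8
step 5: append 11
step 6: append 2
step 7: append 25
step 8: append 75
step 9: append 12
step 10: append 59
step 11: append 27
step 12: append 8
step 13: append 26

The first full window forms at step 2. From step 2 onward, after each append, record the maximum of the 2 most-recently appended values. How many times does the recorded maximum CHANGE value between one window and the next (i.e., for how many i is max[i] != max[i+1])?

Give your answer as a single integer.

step 1: append 46 -> window=[46] (not full yet)
step 2: append 18 -> window=[46, 18] -> max=46
step 3: append 54 -> window=[18, 54] -> max=54
step 4: append 8 -> window=[54, 8] -> max=54
step 5: append 11 -> window=[8, 11] -> max=11
step 6: append 2 -> window=[11, 2] -> max=11
step 7: append 25 -> window=[2, 25] -> max=25
step 8: append 75 -> window=[25, 75] -> max=75
step 9: append 12 -> window=[75, 12] -> max=75
step 10: append 59 -> window=[12, 59] -> max=59
step 11: append 27 -> window=[59, 27] -> max=59
step 12: append 8 -> window=[27, 8] -> max=27
step 13: append 26 -> window=[8, 26] -> max=26
Recorded maximums: 46 54 54 11 11 25 75 75 59 59 27 26
Changes between consecutive maximums: 7

Answer: 7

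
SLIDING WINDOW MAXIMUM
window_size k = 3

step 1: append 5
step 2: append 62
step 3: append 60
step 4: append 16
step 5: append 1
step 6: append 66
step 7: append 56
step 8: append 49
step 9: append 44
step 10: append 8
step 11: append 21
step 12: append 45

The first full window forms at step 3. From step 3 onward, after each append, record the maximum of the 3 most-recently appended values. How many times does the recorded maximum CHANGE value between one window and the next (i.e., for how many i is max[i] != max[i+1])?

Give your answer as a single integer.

step 1: append 5 -> window=[5] (not full yet)
step 2: append 62 -> window=[5, 62] (not full yet)
step 3: append 60 -> window=[5, 62, 60] -> max=62
step 4: append 16 -> window=[62, 60, 16] -> max=62
step 5: append 1 -> window=[60, 16, 1] -> max=60
step 6: append 66 -> window=[16, 1, 66] -> max=66
step 7: append 56 -> window=[1, 66, 56] -> max=66
step 8: append 49 -> window=[66, 56, 49] -> max=66
step 9: append 44 -> window=[56, 49, 44] -> max=56
step 10: append 8 -> window=[49, 44, 8] -> max=49
step 11: append 21 -> window=[44, 8, 21] -> max=44
step 12: append 45 -> window=[8, 21, 45] -> max=45
Recorded maximums: 62 62 60 66 66 66 56 49 44 45
Changes between consecutive maximums: 6

Answer: 6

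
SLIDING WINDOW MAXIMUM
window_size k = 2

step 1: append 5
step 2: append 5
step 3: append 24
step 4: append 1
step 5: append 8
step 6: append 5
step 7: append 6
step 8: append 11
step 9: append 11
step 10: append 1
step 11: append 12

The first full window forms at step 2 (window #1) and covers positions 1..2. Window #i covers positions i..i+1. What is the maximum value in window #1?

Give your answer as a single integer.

Answer: 5

Derivation:
step 1: append 5 -> window=[5] (not full yet)
step 2: append 5 -> window=[5, 5] -> max=5
Window #1 max = 5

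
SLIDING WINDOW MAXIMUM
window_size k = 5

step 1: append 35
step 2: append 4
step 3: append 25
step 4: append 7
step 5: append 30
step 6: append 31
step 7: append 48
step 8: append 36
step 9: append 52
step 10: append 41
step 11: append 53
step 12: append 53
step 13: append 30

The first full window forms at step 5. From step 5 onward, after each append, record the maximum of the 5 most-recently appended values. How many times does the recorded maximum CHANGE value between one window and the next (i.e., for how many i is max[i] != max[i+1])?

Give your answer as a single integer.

step 1: append 35 -> window=[35] (not full yet)
step 2: append 4 -> window=[35, 4] (not full yet)
step 3: append 25 -> window=[35, 4, 25] (not full yet)
step 4: append 7 -> window=[35, 4, 25, 7] (not full yet)
step 5: append 30 -> window=[35, 4, 25, 7, 30] -> max=35
step 6: append 31 -> window=[4, 25, 7, 30, 31] -> max=31
step 7: append 48 -> window=[25, 7, 30, 31, 48] -> max=48
step 8: append 36 -> window=[7, 30, 31, 48, 36] -> max=48
step 9: append 52 -> window=[30, 31, 48, 36, 52] -> max=52
step 10: append 41 -> window=[31, 48, 36, 52, 41] -> max=52
step 11: append 53 -> window=[48, 36, 52, 41, 53] -> max=53
step 12: append 53 -> window=[36, 52, 41, 53, 53] -> max=53
step 13: append 30 -> window=[52, 41, 53, 53, 30] -> max=53
Recorded maximums: 35 31 48 48 52 52 53 53 53
Changes between consecutive maximums: 4

Answer: 4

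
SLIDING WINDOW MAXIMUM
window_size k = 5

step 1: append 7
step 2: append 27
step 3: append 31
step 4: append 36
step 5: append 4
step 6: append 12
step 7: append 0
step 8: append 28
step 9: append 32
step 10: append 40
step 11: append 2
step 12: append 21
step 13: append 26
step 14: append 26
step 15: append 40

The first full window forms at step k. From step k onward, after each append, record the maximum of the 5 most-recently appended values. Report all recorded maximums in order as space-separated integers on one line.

Answer: 36 36 36 36 32 40 40 40 40 40 40

Derivation:
step 1: append 7 -> window=[7] (not full yet)
step 2: append 27 -> window=[7, 27] (not full yet)
step 3: append 31 -> window=[7, 27, 31] (not full yet)
step 4: append 36 -> window=[7, 27, 31, 36] (not full yet)
step 5: append 4 -> window=[7, 27, 31, 36, 4] -> max=36
step 6: append 12 -> window=[27, 31, 36, 4, 12] -> max=36
step 7: append 0 -> window=[31, 36, 4, 12, 0] -> max=36
step 8: append 28 -> window=[36, 4, 12, 0, 28] -> max=36
step 9: append 32 -> window=[4, 12, 0, 28, 32] -> max=32
step 10: append 40 -> window=[12, 0, 28, 32, 40] -> max=40
step 11: append 2 -> window=[0, 28, 32, 40, 2] -> max=40
step 12: append 21 -> window=[28, 32, 40, 2, 21] -> max=40
step 13: append 26 -> window=[32, 40, 2, 21, 26] -> max=40
step 14: append 26 -> window=[40, 2, 21, 26, 26] -> max=40
step 15: append 40 -> window=[2, 21, 26, 26, 40] -> max=40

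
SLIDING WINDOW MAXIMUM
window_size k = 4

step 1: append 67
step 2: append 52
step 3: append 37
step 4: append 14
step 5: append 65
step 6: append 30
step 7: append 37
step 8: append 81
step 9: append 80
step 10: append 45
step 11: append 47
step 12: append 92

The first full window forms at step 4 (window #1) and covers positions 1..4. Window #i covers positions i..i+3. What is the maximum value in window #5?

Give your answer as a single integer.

Answer: 81

Derivation:
step 1: append 67 -> window=[67] (not full yet)
step 2: append 52 -> window=[67, 52] (not full yet)
step 3: append 37 -> window=[67, 52, 37] (not full yet)
step 4: append 14 -> window=[67, 52, 37, 14] -> max=67
step 5: append 65 -> window=[52, 37, 14, 65] -> max=65
step 6: append 30 -> window=[37, 14, 65, 30] -> max=65
step 7: append 37 -> window=[14, 65, 30, 37] -> max=65
step 8: append 81 -> window=[65, 30, 37, 81] -> max=81
Window #5 max = 81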